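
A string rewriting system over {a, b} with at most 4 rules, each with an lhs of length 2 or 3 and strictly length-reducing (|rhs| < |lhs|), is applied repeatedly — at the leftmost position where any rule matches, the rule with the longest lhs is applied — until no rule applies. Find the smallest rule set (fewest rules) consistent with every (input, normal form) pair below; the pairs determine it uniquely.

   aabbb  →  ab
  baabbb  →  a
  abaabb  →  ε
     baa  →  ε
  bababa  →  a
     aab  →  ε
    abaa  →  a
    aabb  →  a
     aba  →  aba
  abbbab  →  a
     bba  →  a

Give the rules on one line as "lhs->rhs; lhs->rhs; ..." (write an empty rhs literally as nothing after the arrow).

  | aabbb => bbbb => ab
  | baabbb => bbbbb => abb => a
  | abaabb => abbbb => aab => bb => ε
  | baa => bb => ε

aa->b; bab->a; bb->; bbb->a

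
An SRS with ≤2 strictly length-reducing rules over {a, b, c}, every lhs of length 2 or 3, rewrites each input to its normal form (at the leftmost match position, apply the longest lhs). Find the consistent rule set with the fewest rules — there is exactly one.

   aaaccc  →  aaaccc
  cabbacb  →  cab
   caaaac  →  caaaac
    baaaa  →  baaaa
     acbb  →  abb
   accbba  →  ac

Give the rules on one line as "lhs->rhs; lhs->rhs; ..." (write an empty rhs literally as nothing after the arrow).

bba->c; cb->b

  | aaaccc
  | cabbacb => caccb => cacb => cab
  | caaaac
  | baaaa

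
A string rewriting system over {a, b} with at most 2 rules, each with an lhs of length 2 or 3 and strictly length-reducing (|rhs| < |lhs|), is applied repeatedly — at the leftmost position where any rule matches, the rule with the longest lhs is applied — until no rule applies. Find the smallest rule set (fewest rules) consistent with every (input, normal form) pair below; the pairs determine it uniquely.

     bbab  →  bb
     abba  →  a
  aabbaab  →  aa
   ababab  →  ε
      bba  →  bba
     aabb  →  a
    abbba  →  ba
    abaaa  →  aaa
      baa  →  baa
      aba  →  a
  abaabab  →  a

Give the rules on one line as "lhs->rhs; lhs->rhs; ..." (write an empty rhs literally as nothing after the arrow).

ab->; abb->

  | bbab => bb
  | abba => a
  | aabbaab => aaab => aa
  | ababab => abab => ab => ε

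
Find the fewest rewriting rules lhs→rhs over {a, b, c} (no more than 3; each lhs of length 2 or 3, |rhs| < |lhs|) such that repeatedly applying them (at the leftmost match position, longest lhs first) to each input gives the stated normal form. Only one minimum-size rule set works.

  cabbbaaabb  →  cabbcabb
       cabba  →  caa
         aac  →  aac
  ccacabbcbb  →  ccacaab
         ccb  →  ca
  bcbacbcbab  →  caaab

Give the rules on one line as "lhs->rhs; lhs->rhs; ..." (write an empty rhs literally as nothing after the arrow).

  | cabbbaaabb => cabbcabb
  | cabba => caba => caa
  | aac
  | ccacabbcbb => ccacabbab => ccacabab => ccacaab

ba->a; baa->c; cb->a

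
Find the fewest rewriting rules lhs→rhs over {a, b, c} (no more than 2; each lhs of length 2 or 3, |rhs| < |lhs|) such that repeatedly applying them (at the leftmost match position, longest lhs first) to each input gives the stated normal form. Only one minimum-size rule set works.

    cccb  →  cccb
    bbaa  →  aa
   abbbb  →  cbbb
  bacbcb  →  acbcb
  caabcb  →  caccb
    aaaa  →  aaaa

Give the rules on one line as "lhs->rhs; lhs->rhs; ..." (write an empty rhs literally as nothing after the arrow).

ab->c; ba->a

  | cccb
  | bbaa => baa => aa
  | abbbb => cbbb
  | bacbcb => acbcb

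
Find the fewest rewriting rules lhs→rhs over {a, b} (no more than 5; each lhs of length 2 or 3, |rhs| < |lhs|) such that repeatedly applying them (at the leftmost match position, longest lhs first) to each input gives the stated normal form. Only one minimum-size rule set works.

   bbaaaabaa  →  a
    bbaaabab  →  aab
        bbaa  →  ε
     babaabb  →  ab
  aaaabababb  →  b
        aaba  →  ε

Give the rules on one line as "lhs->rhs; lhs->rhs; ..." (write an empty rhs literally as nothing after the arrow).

  | bbaaaabaa => baaaabaa => aabaa => aaaa => a
  | bbaaabab => baaabab => abab => aab
  | bbaa => baa => ε
  | babaabb => baaabb => abb => ab

aaa->; aba->aa; baa->; bb->b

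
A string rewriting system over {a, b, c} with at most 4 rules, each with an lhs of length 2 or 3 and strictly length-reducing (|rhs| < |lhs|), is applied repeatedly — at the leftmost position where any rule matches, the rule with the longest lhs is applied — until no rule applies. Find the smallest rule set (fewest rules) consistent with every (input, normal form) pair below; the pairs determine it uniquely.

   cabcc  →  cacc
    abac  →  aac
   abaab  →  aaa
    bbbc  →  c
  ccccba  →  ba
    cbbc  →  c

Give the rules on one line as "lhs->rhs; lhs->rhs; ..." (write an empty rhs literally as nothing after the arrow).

  | cabcc => cacc
  | abac => aac
  | abaab => aaab => aaa
  | bbbc => bbc => bc => c

ab->a; bc->c; cb->b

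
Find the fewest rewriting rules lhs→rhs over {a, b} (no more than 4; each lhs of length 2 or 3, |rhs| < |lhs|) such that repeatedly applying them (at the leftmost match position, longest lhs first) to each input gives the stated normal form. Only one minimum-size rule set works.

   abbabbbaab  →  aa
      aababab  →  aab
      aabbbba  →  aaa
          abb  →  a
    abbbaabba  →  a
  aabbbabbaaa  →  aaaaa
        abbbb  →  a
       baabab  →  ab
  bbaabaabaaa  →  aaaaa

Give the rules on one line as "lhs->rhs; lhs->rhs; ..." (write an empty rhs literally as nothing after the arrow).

  | abbabbbaab => aabbbaab => aabaab => aabb => aa
  | aababab => aabab => aab
  | aabbbba => aabba => aaa
  | abb => a

ba->; baa->b; bb->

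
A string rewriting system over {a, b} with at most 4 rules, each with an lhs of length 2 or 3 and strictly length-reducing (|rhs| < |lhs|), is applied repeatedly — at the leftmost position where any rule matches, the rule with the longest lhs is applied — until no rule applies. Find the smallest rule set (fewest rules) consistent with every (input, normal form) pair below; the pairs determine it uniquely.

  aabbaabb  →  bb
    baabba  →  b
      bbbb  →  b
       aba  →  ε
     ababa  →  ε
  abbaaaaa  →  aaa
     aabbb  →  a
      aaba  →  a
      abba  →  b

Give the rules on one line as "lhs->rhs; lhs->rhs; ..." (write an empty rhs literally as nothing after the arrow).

  | aabbaabb => abbaabb => bbaabb => babb => bb
  | baabba => abba => bba => b
  | bbbb => ab => b
  | aba => ε

ab->b; aba->; ba->; bbb->a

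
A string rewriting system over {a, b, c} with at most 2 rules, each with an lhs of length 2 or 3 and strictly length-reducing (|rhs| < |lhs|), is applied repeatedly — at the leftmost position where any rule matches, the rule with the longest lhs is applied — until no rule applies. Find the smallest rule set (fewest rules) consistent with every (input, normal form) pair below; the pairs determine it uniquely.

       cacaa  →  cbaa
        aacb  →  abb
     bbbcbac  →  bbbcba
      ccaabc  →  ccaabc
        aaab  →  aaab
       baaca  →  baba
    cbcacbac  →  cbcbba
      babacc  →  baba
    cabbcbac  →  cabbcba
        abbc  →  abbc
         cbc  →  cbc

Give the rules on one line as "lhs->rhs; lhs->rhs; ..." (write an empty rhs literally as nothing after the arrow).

ac->b; bac->ba

  | cacaa => cbaa
  | aacb => abb
  | bbbcbac => bbbcba
  | ccaabc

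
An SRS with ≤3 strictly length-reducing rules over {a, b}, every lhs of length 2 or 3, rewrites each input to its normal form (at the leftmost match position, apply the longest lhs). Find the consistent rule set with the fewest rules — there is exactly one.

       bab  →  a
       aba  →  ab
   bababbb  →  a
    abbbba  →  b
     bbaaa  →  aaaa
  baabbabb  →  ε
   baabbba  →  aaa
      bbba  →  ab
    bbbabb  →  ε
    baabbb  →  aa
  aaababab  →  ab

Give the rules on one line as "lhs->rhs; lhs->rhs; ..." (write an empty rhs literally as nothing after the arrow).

aab->; ba->b; bb->a

  | bab => bb => a
  | aba => ab
  | bababbb => bbabbb => aabbb => bb => a
  | abbbba => aabba => ba => b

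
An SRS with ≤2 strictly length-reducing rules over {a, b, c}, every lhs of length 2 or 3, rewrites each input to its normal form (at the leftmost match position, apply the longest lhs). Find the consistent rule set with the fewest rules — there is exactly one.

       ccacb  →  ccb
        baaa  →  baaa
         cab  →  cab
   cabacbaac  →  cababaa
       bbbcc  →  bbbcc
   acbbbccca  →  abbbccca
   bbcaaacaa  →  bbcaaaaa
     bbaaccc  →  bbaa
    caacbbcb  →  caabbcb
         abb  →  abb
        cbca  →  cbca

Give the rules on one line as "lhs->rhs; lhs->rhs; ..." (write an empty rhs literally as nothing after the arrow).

  | ccacb => ccb
  | baaa
  | cab
  | cabacbaac => cababaac => cababaa

ac->a; cac->c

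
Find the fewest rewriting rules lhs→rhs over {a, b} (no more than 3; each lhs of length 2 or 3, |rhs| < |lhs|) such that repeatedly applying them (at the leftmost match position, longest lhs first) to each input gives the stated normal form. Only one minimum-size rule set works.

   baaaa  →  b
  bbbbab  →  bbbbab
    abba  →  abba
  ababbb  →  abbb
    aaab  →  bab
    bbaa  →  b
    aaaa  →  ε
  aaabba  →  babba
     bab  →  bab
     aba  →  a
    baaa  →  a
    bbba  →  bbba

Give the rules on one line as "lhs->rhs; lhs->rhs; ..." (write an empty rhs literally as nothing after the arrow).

  | baaaa => aa => b
  | bbbbab
  | abba
  | ababbb => abbb

aa->b; aba->a; baa->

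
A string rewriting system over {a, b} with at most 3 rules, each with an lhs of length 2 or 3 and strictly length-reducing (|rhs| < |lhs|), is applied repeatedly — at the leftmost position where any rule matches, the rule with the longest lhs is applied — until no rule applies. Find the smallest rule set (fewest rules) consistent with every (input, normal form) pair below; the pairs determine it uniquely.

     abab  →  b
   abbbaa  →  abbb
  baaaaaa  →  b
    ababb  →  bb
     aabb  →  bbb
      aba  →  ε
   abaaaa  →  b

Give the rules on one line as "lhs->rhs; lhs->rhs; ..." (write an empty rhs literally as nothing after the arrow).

aa->b; aba->; ba->b

  | abab => b
  | abbbaa => abbba => abbb
  | baaaaaa => baaaaa => baaaa => baaa => baa => ba => b
  | ababb => bb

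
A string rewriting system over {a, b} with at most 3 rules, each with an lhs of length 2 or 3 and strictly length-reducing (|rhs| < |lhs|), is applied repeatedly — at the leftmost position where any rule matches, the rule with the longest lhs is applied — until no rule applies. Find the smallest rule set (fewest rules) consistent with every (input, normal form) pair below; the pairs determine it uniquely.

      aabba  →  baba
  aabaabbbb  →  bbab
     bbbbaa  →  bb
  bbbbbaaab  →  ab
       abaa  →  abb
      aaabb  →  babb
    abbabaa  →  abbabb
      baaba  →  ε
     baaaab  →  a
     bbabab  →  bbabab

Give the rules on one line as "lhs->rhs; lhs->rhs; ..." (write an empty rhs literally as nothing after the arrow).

aa->b; aab->ba; bbb->

  | aabba => baba
  | aabaabbbb => baaabbbb => bbabbbb => bbab
  | bbbbaa => baa => bb
  | bbbbbaaab => bbaaab => bbbab => ab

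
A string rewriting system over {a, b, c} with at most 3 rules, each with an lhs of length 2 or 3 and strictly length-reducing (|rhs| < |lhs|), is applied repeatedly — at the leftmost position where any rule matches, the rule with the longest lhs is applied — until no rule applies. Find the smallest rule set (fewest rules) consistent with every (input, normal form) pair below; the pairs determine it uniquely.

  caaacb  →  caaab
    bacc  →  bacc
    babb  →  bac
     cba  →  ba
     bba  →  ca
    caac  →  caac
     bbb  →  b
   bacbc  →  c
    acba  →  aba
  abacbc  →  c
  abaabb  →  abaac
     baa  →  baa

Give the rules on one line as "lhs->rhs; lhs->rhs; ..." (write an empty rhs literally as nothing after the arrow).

abc->cb; bb->c; cb->b

  | caaacb => caaab
  | bacc
  | babb => bac
  | cba => ba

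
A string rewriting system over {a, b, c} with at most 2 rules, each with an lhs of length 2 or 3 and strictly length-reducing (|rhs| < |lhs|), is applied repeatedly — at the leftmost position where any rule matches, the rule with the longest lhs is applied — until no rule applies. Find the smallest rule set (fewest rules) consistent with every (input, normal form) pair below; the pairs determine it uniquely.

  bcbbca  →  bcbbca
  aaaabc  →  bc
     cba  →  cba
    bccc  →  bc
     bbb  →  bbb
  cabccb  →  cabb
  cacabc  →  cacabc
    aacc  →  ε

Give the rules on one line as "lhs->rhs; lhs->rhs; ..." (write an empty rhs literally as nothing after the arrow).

  | bcbbca
  | aaaabc => aabc => bc
  | cba
  | bccc => bc

aa->; cc->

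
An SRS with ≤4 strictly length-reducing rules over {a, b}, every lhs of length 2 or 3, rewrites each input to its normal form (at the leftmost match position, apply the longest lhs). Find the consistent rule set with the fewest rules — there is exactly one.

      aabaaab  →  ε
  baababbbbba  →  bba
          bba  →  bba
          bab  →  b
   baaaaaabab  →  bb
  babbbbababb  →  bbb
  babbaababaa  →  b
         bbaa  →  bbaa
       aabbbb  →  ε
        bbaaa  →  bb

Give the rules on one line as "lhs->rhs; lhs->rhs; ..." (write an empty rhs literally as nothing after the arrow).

aaa->; ab->; abb->

  | aabaaab => aaaab => ab => ε
  | baababbbbba => baabbbbba => babbba => bba
  | bba
  | bab => b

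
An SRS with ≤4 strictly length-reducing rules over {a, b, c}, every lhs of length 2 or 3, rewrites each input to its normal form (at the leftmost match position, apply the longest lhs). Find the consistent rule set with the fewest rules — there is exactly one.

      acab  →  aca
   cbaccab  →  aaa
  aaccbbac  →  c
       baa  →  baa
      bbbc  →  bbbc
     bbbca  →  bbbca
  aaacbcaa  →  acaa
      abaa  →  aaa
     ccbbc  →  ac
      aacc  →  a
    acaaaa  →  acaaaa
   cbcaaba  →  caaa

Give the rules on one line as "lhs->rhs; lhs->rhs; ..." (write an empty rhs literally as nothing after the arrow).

  | acab => aca
  | cbaccab => accab => aaab => aaa
  | aaccbbac => ccbbac => abbac => abac => aac => c
  | baa

aac->c; ab->a; cb->; cc->a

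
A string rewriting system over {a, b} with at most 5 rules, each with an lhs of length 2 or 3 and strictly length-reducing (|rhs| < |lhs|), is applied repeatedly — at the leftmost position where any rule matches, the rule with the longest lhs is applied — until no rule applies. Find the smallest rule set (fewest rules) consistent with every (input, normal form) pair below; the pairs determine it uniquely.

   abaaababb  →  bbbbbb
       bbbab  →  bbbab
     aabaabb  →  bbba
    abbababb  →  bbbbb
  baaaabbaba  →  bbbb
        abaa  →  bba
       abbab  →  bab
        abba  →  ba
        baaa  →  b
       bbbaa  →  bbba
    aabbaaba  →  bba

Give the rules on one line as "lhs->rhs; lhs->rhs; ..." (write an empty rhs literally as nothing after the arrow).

  | abaaababb => bbaababb => bbababb => bbbbbb
  | bbbab
  | aabaabb => abaabb => bbabb => bbba
  | abbababb => baababb => bababb => bbbbb

aa->a; aaa->; aba->bb; abb->ba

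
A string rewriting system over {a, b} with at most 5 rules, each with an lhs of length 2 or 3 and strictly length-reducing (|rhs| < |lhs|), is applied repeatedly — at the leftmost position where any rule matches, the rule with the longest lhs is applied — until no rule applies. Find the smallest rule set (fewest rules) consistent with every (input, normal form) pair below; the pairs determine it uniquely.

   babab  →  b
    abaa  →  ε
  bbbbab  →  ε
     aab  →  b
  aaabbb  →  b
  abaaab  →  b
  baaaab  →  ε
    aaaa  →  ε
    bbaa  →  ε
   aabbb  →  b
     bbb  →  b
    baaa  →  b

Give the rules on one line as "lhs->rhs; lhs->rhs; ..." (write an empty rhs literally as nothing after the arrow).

aa->; aaa->aa; ab->; bb->

  | babab => bab => b
  | abaa => aa => ε
  | bbbbab => bbab => ab => ε
  | aab => b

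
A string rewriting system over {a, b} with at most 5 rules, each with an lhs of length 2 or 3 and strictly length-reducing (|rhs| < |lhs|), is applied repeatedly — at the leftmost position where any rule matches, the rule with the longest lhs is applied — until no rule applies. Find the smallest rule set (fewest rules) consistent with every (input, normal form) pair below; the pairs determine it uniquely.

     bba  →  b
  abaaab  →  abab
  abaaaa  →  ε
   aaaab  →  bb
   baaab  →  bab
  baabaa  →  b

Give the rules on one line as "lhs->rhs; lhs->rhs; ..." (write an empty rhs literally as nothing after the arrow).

aa->b; aaa->a; abb->; bba->b

  | bba => b
  | abaaab => abab
  | abaaaa => abaa => abb => ε
  | aaaab => aab => bb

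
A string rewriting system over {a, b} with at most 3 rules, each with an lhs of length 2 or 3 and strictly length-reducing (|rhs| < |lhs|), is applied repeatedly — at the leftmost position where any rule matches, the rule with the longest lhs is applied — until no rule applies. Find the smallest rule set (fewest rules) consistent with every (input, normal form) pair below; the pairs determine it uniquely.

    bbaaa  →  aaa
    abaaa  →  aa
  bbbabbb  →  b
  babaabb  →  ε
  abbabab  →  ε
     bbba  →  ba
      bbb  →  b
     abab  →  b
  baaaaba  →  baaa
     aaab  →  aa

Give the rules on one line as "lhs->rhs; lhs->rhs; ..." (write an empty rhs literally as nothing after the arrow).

ab->; aba->; bb->

  | bbaaa => aaa
  | abaaa => aa
  | bbbabbb => babbb => bbb => b
  | babaabb => babb => bb => ε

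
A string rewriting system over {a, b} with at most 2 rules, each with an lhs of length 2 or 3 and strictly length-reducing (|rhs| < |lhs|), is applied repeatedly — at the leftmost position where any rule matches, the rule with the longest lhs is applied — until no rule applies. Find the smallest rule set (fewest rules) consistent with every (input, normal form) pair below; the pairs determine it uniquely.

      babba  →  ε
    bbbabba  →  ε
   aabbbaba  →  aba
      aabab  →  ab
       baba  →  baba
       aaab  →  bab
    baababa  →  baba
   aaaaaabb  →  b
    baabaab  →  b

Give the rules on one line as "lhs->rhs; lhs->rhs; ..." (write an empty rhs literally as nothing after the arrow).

  | babba => baa => bb => ε
  | bbbabba => babba => baa => bb => ε
  | aabbbaba => bbbbaba => bbaba => aba
  | aabab => bbab => ab

aa->b; bb->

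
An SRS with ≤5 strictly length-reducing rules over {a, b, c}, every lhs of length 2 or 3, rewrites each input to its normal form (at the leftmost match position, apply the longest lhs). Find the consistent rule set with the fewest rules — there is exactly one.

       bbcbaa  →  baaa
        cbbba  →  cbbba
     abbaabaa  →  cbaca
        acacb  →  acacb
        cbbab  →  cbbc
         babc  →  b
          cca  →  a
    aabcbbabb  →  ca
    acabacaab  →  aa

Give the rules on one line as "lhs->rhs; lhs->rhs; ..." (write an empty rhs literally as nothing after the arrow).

ab->c; bcb->a; caa->ca; cc->

  | bbcbaa => baaa
  | cbbba
  | abbaabaa => cbaabaa => cbacaa => cbaca
  | acacb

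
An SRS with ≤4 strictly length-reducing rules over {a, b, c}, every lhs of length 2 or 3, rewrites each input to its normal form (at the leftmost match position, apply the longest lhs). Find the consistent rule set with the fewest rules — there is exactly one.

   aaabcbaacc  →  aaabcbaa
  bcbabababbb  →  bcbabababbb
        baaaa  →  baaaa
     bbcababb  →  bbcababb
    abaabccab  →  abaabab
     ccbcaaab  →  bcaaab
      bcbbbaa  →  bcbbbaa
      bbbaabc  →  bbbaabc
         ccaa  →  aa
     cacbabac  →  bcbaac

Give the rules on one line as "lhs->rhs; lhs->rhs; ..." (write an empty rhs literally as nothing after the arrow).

  | aaabcbaacc => aaabcbaa
  | bcbabababbb
  | baaaa
  | bbcababb

bac->ac; cac->bc; cc->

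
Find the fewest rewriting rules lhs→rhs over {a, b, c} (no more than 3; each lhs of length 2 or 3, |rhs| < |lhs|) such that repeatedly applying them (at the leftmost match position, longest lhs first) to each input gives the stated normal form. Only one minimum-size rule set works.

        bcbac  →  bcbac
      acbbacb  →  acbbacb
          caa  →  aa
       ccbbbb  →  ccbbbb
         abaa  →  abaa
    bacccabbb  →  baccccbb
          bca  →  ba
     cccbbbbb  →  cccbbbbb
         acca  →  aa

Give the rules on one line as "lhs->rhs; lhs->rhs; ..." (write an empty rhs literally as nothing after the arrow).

ca->a; cab->cc

  | bcbac
  | acbbacb
  | caa => aa
  | ccbbbb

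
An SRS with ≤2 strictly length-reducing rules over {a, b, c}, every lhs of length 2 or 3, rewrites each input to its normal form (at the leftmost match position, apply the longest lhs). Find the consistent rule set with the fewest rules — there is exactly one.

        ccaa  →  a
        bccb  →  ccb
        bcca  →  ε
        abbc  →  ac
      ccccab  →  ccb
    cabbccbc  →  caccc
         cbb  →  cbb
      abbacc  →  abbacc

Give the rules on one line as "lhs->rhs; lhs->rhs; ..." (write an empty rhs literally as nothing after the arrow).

bc->c; cca->

  | ccaa => a
  | bccb => ccb
  | bcca => cca => ε
  | abbc => abc => ac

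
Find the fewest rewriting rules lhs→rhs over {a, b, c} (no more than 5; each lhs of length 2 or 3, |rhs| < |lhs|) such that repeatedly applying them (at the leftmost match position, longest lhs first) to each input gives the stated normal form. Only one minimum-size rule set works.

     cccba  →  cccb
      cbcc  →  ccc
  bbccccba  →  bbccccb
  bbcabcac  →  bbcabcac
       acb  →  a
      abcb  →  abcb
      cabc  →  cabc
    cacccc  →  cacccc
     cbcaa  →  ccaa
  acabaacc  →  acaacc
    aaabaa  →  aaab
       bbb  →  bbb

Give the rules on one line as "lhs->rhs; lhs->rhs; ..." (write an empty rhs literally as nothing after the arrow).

  | cccba => cccb
  | cbcc => ccc
  | bbccccba => bbccccb
  | bbcabcac

acb->a; ba->b; bac->ac; cbc->cc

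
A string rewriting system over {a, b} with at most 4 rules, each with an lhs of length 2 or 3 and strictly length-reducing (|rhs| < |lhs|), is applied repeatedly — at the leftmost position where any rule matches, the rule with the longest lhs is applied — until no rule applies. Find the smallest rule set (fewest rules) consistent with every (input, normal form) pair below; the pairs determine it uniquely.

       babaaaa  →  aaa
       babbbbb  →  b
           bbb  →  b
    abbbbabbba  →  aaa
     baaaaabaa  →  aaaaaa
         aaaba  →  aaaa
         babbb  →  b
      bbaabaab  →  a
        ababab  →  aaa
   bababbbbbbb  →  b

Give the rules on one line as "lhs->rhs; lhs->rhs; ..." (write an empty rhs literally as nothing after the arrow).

  | babaaaa => baaaa => aaa
  | babbbbb => bbbbb => bbb => b
  | bbb => b
  | abbbbabbba => abbbabbba => abbabbba => ababbba => aabbba => aabba => aaba => aaa

ab->a; ba->; bbb->b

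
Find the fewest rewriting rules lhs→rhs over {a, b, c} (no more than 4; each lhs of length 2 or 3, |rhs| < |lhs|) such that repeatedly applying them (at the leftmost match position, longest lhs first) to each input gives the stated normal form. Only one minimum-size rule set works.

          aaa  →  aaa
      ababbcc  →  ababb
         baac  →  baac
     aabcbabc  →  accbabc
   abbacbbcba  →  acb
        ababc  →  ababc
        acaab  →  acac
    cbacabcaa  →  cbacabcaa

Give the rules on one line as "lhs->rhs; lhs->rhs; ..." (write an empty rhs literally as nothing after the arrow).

aab->ac; bba->; bbc->bb

  | aaa
  | ababbcc => ababbc => ababb
  | baac
  | aabcbabc => accbabc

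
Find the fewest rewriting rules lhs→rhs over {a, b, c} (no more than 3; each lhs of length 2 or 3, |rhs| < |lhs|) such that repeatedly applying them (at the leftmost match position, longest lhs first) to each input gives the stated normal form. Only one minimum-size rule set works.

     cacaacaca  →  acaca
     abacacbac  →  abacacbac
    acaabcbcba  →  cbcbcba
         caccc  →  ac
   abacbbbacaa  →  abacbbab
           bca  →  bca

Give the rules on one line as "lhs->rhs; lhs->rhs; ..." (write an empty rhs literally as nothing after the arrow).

aa->c; baa->ab; cc->a

  | cacaacaca => cacccaca => caacaca => cccaca => acaca
  | abacacbac
  | acaabcbcba => accbcbcba => aabcbcba => cbcbcba
  | caccc => caac => ccc => ac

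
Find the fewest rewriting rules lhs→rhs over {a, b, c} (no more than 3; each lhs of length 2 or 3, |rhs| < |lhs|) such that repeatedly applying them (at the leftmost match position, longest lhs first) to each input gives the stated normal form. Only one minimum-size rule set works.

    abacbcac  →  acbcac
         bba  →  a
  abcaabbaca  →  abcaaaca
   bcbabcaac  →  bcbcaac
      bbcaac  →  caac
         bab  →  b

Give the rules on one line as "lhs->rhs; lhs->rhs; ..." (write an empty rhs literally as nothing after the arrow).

ba->; bb->

  | abacbcac => acbcac
  | bba => a
  | abcaabbaca => abcaaaca
  | bcbabcaac => bcbcaac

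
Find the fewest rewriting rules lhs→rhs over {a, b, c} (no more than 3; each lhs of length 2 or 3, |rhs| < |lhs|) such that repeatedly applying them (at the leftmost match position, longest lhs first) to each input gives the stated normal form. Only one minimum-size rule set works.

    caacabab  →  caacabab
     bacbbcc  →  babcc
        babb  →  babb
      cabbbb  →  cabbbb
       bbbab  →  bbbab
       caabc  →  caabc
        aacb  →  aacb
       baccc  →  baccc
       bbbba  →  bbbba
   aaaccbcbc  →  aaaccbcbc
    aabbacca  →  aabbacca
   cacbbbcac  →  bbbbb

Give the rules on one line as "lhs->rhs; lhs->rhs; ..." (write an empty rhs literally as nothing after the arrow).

  | caacabab
  | bacbbcc => babcc
  | babb
  | cabbbb

cac->b; cbb->b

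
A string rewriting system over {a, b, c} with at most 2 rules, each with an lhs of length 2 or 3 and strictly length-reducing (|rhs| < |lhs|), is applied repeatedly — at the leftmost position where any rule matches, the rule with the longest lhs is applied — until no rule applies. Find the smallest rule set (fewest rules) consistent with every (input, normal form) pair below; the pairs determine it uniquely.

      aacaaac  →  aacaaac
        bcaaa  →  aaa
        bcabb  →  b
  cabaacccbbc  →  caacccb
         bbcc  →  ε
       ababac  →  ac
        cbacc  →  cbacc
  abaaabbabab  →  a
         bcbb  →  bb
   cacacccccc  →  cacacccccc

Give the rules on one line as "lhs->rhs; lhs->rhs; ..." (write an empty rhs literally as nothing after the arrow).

ab->; bc->

  | aacaaac
  | bcaaa => aaa
  | bcabb => abb => b
  | cabaacccbbc => caacccbbc => caacccb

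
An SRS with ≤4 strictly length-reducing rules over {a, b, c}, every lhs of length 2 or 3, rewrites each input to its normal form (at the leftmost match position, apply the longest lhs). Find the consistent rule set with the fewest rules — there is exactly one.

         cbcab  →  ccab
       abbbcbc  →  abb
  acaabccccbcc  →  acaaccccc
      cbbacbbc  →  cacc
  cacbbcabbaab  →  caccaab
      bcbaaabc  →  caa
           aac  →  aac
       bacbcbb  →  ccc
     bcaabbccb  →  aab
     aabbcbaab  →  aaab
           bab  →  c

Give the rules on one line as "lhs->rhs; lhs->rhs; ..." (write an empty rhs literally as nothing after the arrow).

ba->c; bc->; cb->c

  | cbcab => ccab
  | abbbcbc => abbbc => abb
  | acaabccccbcc => acaacccbcc => acaaccccc
  | cbbacbbc => cbacbbc => cacbbc => cacbc => cacc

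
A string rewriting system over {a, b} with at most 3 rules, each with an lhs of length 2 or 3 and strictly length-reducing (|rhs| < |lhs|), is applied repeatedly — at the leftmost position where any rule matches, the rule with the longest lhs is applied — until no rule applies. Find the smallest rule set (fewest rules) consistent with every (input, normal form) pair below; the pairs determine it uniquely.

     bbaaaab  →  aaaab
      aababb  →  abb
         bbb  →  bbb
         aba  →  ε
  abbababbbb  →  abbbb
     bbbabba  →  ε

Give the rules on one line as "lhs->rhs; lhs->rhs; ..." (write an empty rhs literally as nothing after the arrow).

aba->; ba->a

  | bbaaaab => baaaab => aaaab
  | aababb => abb
  | bbb
  | aba => ε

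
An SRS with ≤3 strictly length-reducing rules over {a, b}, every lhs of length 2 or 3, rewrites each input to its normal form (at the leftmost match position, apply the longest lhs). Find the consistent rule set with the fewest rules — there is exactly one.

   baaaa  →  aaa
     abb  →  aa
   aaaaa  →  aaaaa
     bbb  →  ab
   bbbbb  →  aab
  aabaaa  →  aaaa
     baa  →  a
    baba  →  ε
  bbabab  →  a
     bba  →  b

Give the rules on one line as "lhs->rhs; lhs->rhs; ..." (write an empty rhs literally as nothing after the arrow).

  | baaaa => aaa
  | abb => aa
  | aaaaa
  | bbb => ab

ba->; bb->a; bba->b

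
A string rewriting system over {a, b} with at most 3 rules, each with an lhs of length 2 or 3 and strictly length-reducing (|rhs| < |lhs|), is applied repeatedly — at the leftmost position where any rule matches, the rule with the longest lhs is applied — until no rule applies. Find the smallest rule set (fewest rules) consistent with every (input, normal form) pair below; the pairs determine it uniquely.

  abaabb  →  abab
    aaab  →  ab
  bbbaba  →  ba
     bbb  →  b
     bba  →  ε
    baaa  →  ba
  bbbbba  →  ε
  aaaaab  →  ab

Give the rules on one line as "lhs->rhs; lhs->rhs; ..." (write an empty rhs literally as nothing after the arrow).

  | abaabb => ababb => abab
  | aaab => aab => ab
  | bbbaba => bbaba => ba
  | bbb => bb => b

aa->a; bb->b; bba->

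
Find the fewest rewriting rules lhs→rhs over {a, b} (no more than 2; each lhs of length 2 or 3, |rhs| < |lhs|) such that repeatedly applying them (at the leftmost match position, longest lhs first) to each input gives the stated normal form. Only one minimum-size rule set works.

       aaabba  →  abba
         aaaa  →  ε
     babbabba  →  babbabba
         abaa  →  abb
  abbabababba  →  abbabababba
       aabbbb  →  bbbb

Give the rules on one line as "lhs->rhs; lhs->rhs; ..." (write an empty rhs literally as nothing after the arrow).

  | aaabba => abba
  | aaaa => aa => ε
  | babbabba
  | abaa => abb

aa->; baa->bb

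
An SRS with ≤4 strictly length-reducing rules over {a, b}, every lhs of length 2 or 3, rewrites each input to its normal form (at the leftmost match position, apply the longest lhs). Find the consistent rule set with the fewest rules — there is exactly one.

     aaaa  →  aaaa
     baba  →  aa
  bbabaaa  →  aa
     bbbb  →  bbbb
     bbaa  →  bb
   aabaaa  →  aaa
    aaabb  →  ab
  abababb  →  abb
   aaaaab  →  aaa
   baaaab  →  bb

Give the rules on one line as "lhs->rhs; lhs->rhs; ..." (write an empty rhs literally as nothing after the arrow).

  | aaaa
  | baba => aba => aa
  | bbabaaa => babaaa => abaaa => aba => aa
  | bbbb

aab->; ba->a; baa->b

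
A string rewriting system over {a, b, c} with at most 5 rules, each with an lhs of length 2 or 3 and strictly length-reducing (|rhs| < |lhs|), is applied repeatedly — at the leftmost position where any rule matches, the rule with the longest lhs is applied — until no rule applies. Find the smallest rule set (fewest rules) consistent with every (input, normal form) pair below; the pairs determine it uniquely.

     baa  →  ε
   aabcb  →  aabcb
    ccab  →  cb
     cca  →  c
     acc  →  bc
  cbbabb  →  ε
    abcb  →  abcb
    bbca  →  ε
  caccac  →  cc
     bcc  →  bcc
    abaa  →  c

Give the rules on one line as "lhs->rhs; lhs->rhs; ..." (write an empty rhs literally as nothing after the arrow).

  | baa => ca => ε
  | aabcb
  | ccab => cb
  | cca => c

ac->b; ba->c; bb->; ca->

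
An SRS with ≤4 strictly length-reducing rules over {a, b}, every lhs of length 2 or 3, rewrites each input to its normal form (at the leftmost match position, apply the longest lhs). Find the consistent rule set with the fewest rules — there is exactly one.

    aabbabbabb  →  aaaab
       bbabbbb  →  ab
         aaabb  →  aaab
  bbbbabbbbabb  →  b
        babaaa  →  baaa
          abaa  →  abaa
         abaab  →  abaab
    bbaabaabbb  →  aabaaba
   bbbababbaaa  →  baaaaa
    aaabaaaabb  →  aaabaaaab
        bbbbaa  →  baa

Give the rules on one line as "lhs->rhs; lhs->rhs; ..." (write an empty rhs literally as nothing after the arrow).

bab->b; bb->b; bba->a; bbb->ba

  | aabbabbabb => aaabbabb => aaaabb => aaaab
  | bbabbbb => abbbb => abab => ab
  | aaabb => aaab
  | bbbbabbbbabb => bababbbbabb => babbbbabb => bbbbabb => bababb => babb => bb => b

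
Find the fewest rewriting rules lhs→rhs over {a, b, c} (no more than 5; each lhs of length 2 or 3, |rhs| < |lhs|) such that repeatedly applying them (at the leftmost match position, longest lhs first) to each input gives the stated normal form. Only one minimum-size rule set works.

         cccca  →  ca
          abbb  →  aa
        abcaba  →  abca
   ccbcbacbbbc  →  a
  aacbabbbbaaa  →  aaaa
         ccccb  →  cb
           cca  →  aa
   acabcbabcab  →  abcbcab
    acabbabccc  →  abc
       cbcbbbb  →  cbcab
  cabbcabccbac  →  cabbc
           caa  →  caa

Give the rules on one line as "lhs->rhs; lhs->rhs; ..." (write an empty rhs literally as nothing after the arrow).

ac->; ba->; bbb->a; cc->a

  | cccca => acca => ca
  | abbb => aa
  | abcaba => abca
  | ccbcbacbbbc => abcbacbbbc => abccbbbc => ababbbc => abbbc => aac => a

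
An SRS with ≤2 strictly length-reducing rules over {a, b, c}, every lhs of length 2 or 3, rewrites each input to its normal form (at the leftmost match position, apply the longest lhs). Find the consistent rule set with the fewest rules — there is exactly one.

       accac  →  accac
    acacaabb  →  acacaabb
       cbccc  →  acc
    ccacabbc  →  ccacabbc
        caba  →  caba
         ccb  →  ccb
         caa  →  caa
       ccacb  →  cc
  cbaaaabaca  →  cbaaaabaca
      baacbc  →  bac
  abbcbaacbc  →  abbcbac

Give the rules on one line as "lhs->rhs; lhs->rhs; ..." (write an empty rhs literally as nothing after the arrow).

  | accac
  | acacaabb
  | cbccc => acc
  | ccacabbc

acb->; cbc->a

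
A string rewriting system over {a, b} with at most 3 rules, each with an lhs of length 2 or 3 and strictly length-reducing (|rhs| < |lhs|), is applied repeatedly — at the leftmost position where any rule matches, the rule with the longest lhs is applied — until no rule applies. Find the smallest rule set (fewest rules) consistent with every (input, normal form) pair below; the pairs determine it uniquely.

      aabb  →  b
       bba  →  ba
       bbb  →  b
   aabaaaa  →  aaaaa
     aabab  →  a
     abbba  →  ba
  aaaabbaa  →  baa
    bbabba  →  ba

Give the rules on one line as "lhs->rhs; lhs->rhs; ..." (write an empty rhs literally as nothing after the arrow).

  | aabb => abb => bb => b
  | bba => ba
  | bbb => bb => b
  | aabaaaa => aaaaa

ab->; abb->bb; bb->b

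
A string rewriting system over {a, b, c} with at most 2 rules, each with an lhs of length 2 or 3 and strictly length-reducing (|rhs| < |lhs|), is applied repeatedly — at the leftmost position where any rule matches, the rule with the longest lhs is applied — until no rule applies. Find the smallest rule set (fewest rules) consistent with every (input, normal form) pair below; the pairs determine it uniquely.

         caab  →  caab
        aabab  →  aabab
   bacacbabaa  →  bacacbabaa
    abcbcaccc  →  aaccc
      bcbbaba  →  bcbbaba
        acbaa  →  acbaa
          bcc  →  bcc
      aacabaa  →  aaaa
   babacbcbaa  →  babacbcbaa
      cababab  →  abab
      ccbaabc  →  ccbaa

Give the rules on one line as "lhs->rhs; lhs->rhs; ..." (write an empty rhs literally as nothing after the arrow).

abc->a; cab->

  | caab
  | aabab
  | bacacbabaa
  | abcbcaccc => abcaccc => aaccc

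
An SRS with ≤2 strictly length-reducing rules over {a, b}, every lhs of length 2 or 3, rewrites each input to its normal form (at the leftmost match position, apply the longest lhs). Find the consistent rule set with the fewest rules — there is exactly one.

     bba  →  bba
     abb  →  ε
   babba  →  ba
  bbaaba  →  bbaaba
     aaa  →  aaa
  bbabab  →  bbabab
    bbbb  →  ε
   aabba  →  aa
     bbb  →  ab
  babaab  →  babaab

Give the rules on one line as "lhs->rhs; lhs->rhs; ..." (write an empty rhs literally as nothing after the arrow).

  | bba
  | abb => ε
  | babba => ba
  | bbaaba

abb->; bbb->ab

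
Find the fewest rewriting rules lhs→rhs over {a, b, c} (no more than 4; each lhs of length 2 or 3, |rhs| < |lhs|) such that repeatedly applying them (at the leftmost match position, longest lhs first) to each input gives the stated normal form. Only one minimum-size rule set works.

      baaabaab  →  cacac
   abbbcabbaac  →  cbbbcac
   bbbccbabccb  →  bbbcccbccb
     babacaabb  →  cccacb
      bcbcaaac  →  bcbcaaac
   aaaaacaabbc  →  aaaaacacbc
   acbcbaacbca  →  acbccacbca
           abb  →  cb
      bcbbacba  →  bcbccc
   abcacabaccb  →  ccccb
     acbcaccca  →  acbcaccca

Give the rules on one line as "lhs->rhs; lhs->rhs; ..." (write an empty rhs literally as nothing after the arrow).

ab->c; ba->c; cab->b

  | baaabaab => caabaab => cacaab => cacac
  | abbbcabbaac => cbbcabbaac => cbbbbaac => cbbbcac
  | bbbccbabccb => bbbcccbccb
  | babacaabb => cbacaabb => cccaabb => cccacb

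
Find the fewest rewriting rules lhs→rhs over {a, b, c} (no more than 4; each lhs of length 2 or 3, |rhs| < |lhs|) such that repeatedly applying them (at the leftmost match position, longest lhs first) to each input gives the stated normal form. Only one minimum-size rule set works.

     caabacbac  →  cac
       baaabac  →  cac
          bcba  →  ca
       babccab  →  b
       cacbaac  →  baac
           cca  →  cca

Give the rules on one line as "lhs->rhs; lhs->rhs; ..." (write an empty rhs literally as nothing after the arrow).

ab->b; bb->c; cb->b

  | caabacbac => cabacbac => cbacbac => bacbac => babac => bbac => cac
  | baaabac => baabac => babac => bbac => cac
  | bcba => bba => ca
  | babccab => bbccab => cccab => cccb => ccb => cb => b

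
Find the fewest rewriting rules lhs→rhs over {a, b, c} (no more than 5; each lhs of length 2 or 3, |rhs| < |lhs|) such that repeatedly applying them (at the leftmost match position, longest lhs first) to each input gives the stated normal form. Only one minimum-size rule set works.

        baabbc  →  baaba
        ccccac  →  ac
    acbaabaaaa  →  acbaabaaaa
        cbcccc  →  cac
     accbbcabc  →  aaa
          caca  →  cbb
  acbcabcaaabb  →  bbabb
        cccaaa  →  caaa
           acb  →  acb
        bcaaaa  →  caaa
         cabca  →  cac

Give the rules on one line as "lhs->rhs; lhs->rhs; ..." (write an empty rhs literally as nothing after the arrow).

aca->bb; bc->a; bca->c; cc->

  | baabbc => baaba
  | ccccac => ccac => ac
  | acbaabaaaa
  | cbcccc => caccc => cac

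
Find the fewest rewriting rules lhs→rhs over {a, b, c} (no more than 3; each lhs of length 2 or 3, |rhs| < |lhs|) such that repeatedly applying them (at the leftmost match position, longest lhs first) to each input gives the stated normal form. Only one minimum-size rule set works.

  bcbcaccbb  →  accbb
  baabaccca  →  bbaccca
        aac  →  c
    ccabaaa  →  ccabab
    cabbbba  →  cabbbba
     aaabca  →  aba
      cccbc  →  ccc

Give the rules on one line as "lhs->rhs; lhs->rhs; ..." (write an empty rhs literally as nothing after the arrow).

  | bcbcaccbb => bcaccbb => accbb
  | baabaccca => bbaccca
  | aac => c
  | ccabaaa => ccabab

aa->; aaa->ab; bc->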